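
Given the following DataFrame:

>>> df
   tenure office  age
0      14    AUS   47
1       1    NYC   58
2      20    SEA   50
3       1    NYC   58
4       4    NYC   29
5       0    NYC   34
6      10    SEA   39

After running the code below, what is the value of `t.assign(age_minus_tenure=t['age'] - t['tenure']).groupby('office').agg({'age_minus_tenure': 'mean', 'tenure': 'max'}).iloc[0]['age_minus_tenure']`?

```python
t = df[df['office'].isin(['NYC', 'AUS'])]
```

33.0

filter rows where office in ['NYC', 'AUS']:
   tenure office  age
0      14    AUS   47
1       1    NYC   58
3       1    NYC   58
4       4    NYC   29
5       0    NYC   34
add column age_minus_tenure = t['age'] - t['tenure']:
   tenure office  age  age_minus_tenure
0      14    AUS   47                33
1       1    NYC   58                57
3       1    NYC   58                57
4       4    NYC   29                25
5       0    NYC   34                34
group by office: mean(age_minus_tenure), max(tenure):
        age_minus_tenure  tenure
office                          
AUS                33.00      14
NYC                43.25       4
Hence 33.0.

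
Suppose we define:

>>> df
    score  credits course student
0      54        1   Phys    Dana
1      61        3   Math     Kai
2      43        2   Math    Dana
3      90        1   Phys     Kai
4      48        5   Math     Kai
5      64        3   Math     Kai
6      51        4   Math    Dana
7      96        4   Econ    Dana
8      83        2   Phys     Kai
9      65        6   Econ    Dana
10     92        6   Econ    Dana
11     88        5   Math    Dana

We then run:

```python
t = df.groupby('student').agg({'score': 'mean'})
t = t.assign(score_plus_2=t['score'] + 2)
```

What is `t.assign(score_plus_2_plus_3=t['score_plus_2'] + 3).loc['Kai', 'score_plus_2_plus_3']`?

74.2

group by student, mean of score:
             score
student           
Dana     69.857143
Kai      69.200000
add column score_plus_2 = t['score'] + 2:
             score  score_plus_2
student                         
Dana     69.857143     71.857143
Kai      69.200000     71.200000
add column score_plus_2_plus_3 = t['score_plus_2'] + 3:
             score  score_plus_2  score_plus_2_plus_3
student                                              
Dana     69.857143     71.857143            74.857143
Kai      69.200000     71.200000            74.200000
Finally, value at row 'Kai', column 'score_plus_2_plus_3' = 74.2.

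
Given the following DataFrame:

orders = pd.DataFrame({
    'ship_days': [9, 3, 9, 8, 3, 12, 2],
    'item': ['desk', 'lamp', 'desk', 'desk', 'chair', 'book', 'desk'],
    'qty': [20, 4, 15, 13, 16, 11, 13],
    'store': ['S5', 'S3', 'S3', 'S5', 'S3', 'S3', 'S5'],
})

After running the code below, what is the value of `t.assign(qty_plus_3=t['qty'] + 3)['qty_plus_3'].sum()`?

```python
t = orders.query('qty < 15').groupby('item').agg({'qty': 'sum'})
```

50

filter rows where qty < 15:
   ship_days  item  qty store
1          3  lamp    4    S3
3          8  desk   13    S5
5         12  book   11    S3
6          2  desk   13    S5
group by item, sum of qty:
      qty
item     
book   11
desk   26
lamp    4
add column qty_plus_3 = t['qty'] + 3:
      qty  qty_plus_3
item                 
book   11          14
desk   26          29
lamp    4           7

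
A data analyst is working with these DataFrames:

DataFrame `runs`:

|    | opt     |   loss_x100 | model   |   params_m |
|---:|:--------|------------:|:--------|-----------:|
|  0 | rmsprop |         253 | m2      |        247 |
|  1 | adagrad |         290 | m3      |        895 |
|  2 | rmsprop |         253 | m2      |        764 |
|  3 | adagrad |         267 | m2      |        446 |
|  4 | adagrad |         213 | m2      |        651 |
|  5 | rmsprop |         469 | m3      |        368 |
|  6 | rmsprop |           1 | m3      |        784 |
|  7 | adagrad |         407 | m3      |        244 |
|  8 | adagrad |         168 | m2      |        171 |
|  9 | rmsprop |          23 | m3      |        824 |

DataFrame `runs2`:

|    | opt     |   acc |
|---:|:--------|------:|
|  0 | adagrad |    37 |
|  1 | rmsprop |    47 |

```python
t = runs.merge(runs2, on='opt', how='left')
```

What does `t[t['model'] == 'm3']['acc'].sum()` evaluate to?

merge on 'opt' (how='left') → 10 rows:
       opt  loss_x100 model  params_m  acc
0  rmsprop        253    m2       247   47
1  adagrad        290    m3       895   37
2  rmsprop        253    m2       764   47
3  adagrad        267    m2       446   37
4  adagrad        213    m2       651   37
5  rmsprop        469    m3       368   47
6  rmsprop          1    m3       784   47
7  adagrad        407    m3       244   37
8  adagrad        168    m2       171   37
9  rmsprop         23    m3       824   47
filter rows where model == 'm3':
       opt  loss_x100 model  params_m  acc
1  adagrad        290    m3       895   37
5  rmsprop        469    m3       368   47
6  rmsprop          1    m3       784   47
7  adagrad        407    m3       244   37
9  rmsprop         23    m3       824   47
So sum() = 215.

215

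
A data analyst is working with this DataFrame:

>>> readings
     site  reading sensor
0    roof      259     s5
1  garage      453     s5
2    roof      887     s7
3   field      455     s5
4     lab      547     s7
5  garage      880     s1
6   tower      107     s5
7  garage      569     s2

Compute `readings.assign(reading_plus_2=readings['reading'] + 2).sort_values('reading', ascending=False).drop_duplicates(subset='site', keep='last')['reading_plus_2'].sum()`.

1831

add column reading_plus_2 = readings['reading'] + 2:
     site  reading sensor  reading_plus_2
0    roof      259     s5             261
1  garage      453     s5             455
2    roof      887     s7             889
3   field      455     s5             457
4     lab      547     s7             549
5  garage      880     s1             882
6   tower      107     s5             109
7  garage      569     s2             571
sort by reading descending:
     site  reading sensor  reading_plus_2
2    roof      887     s7             889
5  garage      880     s1             882
7  garage      569     s2             571
4     lab      547     s7             549
3   field      455     s5             457
1  garage      453     s5             455
0    roof      259     s5             261
6   tower      107     s5             109
drop duplicate site (keep=last):
     site  reading sensor  reading_plus_2
4     lab      547     s7             549
3   field      455     s5             457
1  garage      453     s5             455
0    roof      259     s5             261
6   tower      107     s5             109
Reading off the sum of column 'reading_plus_2', we get 1831.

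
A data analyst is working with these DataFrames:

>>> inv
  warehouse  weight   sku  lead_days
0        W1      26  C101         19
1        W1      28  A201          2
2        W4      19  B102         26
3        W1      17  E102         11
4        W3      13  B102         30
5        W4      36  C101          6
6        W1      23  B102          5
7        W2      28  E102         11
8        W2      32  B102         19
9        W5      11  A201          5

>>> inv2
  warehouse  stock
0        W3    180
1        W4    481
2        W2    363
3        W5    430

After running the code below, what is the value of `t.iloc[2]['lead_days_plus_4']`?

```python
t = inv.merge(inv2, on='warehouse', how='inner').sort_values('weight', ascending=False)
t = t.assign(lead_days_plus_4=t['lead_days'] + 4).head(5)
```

15

merge on 'warehouse' (how='inner') → 6 rows:
  warehouse  weight   sku  lead_days  stock
0        W4      19  B102         26    481
1        W3      13  B102         30    180
2        W4      36  C101          6    481
3        W2      28  E102         11    363
4        W2      32  B102         19    363
5        W5      11  A201          5    430
sort by weight descending:
  warehouse  weight   sku  lead_days  stock
2        W4      36  C101          6    481
4        W2      32  B102         19    363
3        W2      28  E102         11    363
0        W4      19  B102         26    481
1        W3      13  B102         30    180
5        W5      11  A201          5    430
add column lead_days_plus_4 = t['lead_days'] + 4:
  warehouse  weight   sku  lead_days  stock  lead_days_plus_4
2        W4      36  C101          6    481                10
4        W2      32  B102         19    363                23
3        W2      28  E102         11    363                15
0        W4      19  B102         26    481                30
1        W3      13  B102         30    180                34
5        W5      11  A201          5    430                 9
take first 5 rows:
  warehouse  weight   sku  lead_days  stock  lead_days_plus_4
2        W4      36  C101          6    481                10
4        W2      32  B102         19    363                23
3        W2      28  E102         11    363                15
0        W4      19  B102         26    481                30
1        W3      13  B102         30    180                34
value at position 2, column 'lead_days_plus_4' → 15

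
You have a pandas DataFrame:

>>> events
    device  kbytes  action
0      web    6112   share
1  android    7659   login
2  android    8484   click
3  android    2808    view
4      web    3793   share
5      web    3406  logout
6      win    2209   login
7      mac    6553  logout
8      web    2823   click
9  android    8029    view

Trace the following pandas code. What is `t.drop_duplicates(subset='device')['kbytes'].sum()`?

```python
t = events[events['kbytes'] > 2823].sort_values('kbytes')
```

17618

filter rows where kbytes > 2823:
    device  kbytes  action
0      web    6112   share
1  android    7659   login
2  android    8484   click
4      web    3793   share
5      web    3406  logout
7      mac    6553  logout
9  android    8029    view
sort by kbytes:
    device  kbytes  action
5      web    3406  logout
4      web    3793   share
0      web    6112   share
7      mac    6553  logout
1  android    7659   login
9  android    8029    view
2  android    8484   click
drop duplicate device (keep=first):
    device  kbytes  action
5      web    3406  logout
7      mac    6553  logout
1  android    7659   login
sum of column 'kbytes' → 17618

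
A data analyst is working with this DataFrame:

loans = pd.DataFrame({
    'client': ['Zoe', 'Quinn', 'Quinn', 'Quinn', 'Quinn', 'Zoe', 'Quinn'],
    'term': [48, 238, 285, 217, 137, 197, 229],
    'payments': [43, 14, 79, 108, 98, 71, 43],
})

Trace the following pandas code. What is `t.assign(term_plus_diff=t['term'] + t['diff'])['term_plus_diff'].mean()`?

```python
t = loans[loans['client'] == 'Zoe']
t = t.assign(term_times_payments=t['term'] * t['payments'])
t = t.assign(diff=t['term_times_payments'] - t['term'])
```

8025.5

filter rows where client == 'Zoe':
  client  term  payments
0    Zoe    48        43
5    Zoe   197        71
add column term_times_payments = t['term'] * t['payments']:
  client  term  payments  term_times_payments
0    Zoe    48        43                 2064
5    Zoe   197        71                13987
add column diff = t['term_times_payments'] - t['term']:
  client  term  payments  term_times_payments   diff
0    Zoe    48        43                 2064   2016
5    Zoe   197        71                13987  13790
add column term_plus_diff = t['term'] + t['diff']:
  client  term  payments  term_times_payments   diff  term_plus_diff
0    Zoe    48        43                 2064   2016            2064
5    Zoe   197        71                13987  13790           13987
Reading off the mean of column 'term_plus_diff', we get 8025.5.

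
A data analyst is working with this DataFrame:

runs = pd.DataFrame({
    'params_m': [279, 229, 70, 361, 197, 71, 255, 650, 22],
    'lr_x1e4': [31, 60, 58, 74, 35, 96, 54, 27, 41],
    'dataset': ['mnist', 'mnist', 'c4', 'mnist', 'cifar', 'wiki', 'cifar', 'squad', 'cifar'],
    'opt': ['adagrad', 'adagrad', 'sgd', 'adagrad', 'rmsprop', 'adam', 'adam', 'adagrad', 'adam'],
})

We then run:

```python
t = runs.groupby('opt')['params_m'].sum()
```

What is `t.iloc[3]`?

group by opt, sum of params_m:
opt
adagrad    1519
adam        348
rmsprop     197
sgd          70
Name: params_m, dtype: int64

70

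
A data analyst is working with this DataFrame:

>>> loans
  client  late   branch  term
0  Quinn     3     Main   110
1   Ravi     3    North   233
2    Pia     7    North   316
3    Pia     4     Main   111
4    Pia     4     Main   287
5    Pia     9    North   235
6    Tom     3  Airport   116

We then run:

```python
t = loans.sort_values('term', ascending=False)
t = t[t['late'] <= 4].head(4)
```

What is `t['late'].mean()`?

3.5

sort by term descending:
  client  late   branch  term
2    Pia     7    North   316
4    Pia     4     Main   287
5    Pia     9    North   235
1   Ravi     3    North   233
6    Tom     3  Airport   116
3    Pia     4     Main   111
0  Quinn     3     Main   110
filter rows where late <= 4:
  client  late   branch  term
4    Pia     4     Main   287
1   Ravi     3    North   233
6    Tom     3  Airport   116
3    Pia     4     Main   111
0  Quinn     3     Main   110
take first 4 rows:
  client  late   branch  term
4    Pia     4     Main   287
1   Ravi     3    North   233
6    Tom     3  Airport   116
3    Pia     4     Main   111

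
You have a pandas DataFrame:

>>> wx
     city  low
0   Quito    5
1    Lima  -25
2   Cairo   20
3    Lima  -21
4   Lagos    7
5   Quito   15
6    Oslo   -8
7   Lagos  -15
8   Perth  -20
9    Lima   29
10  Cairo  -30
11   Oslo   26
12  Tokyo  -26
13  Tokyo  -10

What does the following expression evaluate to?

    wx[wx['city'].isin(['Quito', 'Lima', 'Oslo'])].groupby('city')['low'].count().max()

3

filter rows where city in ['Quito', 'Lima', 'Oslo']:
     city  low
0   Quito    5
1    Lima  -25
3    Lima  -21
5   Quito   15
6    Oslo   -8
9    Lima   29
11   Oslo   26
group by city, count of low:
city
Lima     3
Oslo     2
Quito    2
Name: low, dtype: int64
Reading off the max of the resulting series, we get 3.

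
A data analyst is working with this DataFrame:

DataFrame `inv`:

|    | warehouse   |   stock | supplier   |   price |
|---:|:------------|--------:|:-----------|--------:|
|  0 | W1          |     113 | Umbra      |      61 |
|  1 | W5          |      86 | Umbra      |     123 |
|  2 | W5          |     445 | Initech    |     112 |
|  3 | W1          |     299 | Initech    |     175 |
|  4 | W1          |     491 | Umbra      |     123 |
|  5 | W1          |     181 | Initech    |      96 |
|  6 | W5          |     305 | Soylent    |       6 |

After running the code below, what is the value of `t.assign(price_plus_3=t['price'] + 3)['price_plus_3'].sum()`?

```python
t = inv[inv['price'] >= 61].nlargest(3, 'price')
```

filter rows where price >= 61:
  warehouse  stock supplier  price
0        W1    113    Umbra     61
1        W5     86    Umbra    123
2        W5    445  Initech    112
3        W1    299  Initech    175
4        W1    491    Umbra    123
5        W1    181  Initech     96
take 3 rows with largest price:
  warehouse  stock supplier  price
3        W1    299  Initech    175
1        W5     86    Umbra    123
4        W1    491    Umbra    123
add column price_plus_3 = t['price'] + 3:
  warehouse  stock supplier  price  price_plus_3
3        W1    299  Initech    175           178
1        W5     86    Umbra    123           126
4        W1    491    Umbra    123           126
The sum of column 'price_plus_3' is 430.

430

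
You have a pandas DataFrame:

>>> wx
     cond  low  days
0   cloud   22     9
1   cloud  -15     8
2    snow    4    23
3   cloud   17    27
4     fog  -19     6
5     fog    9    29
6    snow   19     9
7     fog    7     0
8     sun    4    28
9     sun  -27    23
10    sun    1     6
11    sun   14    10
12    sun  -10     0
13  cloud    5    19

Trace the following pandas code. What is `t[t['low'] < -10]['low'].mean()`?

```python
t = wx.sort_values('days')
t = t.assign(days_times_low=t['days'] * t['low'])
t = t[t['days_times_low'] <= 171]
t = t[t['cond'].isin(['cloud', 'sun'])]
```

sort by days:
     cond  low  days
7     fog    7     0
12    sun  -10     0
4     fog  -19     6
10    sun    1     6
1   cloud  -15     8
0   cloud   22     9
6    snow   19     9
11    sun   14    10
13  cloud    5    19
2    snow    4    23
9     sun  -27    23
3   cloud   17    27
8     sun    4    28
5     fog    9    29
add column days_times_low = t['days'] * t['low']:
     cond  low  days  days_times_low
7     fog    7     0               0
12    sun  -10     0               0
4     fog  -19     6            -114
10    sun    1     6               6
1   cloud  -15     8            -120
0   cloud   22     9             198
6    snow   19     9             171
11    sun   14    10             140
13  cloud    5    19              95
2    snow    4    23              92
9     sun  -27    23            -621
3   cloud   17    27             459
8     sun    4    28             112
5     fog    9    29             261
filter rows where days_times_low <= 171:
     cond  low  days  days_times_low
7     fog    7     0               0
12    sun  -10     0               0
4     fog  -19     6            -114
10    sun    1     6               6
1   cloud  -15     8            -120
6    snow   19     9             171
11    sun   14    10             140
13  cloud    5    19              95
2    snow    4    23              92
9     sun  -27    23            -621
8     sun    4    28             112
filter rows where cond in ['cloud', 'sun']:
     cond  low  days  days_times_low
12    sun  -10     0               0
10    sun    1     6               6
1   cloud  -15     8            -120
11    sun   14    10             140
13  cloud    5    19              95
9     sun  -27    23            -621
8     sun    4    28             112
filter rows where low < -10:
    cond  low  days  days_times_low
1  cloud  -15     8            -120
9    sun  -27    23            -621

-21.0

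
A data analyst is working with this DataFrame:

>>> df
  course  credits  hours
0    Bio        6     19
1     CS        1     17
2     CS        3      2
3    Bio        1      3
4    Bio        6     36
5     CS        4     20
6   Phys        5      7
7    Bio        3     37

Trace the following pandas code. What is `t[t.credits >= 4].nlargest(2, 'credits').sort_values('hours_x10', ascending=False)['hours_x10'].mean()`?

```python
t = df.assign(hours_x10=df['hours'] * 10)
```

275.0

add column hours_x10 = df['hours'] * 10:
  course  credits  hours  hours_x10
0    Bio        6     19        190
1     CS        1     17        170
2     CS        3      2         20
3    Bio        1      3         30
4    Bio        6     36        360
5     CS        4     20        200
6   Phys        5      7         70
7    Bio        3     37        370
filter rows where credits >= 4:
  course  credits  hours  hours_x10
0    Bio        6     19        190
4    Bio        6     36        360
5     CS        4     20        200
6   Phys        5      7         70
take 2 rows with largest credits:
  course  credits  hours  hours_x10
0    Bio        6     19        190
4    Bio        6     36        360
sort by hours_x10 descending:
  course  credits  hours  hours_x10
4    Bio        6     36        360
0    Bio        6     19        190
Taking the mean of column 'hours_x10' gives 275.0.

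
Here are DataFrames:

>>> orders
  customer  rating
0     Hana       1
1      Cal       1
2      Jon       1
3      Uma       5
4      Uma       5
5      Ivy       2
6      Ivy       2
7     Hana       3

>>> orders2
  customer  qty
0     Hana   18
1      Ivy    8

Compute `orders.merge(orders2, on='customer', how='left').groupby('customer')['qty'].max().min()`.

8.0

merge on 'customer' (how='left') → 8 rows:
  customer  rating   qty
0     Hana       1  18.0
1      Cal       1   NaN
2      Jon       1   NaN
3      Uma       5   NaN
4      Uma       5   NaN
5      Ivy       2   8.0
6      Ivy       2   8.0
7     Hana       3  18.0
group by customer, max of qty:
customer
Cal      NaN
Hana    18.0
Ivy      8.0
Jon      NaN
Uma      NaN
Name: qty, dtype: float64
Finally, min of the resulting series = 8.0.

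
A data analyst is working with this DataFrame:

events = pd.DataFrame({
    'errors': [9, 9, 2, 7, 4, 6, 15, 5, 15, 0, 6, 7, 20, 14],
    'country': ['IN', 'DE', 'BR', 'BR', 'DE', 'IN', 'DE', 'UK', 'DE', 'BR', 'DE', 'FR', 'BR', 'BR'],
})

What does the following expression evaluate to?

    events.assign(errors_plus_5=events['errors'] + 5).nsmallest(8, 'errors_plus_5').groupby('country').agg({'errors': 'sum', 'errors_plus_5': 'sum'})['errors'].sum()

add column errors_plus_5 = events['errors'] + 5:
    errors country  errors_plus_5
0        9      IN             14
1        9      DE             14
2        2      BR              7
3        7      BR             12
4        4      DE              9
5        6      IN             11
6       15      DE             20
7        5      UK             10
8       15      DE             20
9        0      BR              5
10       6      DE             11
11       7      FR             12
12      20      BR             25
13      14      BR             19
take 8 rows with smallest errors_plus_5:
    errors country  errors_plus_5
9        0      BR              5
2        2      BR              7
4        4      DE              9
7        5      UK             10
5        6      IN             11
10       6      DE             11
3        7      BR             12
11       7      FR             12
group by country: sum(errors), sum(errors_plus_5):
         errors  errors_plus_5
country                       
BR            9             24
DE           10             20
FR            7             12
IN            6             11
UK            5             10
So sum() = 37.

37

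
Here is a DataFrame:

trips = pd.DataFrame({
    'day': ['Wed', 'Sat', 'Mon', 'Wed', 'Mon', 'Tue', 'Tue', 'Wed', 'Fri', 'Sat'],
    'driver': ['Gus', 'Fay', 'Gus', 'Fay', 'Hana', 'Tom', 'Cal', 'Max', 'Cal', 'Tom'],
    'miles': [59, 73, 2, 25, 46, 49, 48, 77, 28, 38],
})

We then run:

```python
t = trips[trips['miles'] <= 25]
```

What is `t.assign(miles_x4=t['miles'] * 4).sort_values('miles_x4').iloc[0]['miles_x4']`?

8

filter rows where miles <= 25:
   day driver  miles
2  Mon    Gus      2
3  Wed    Fay     25
add column miles_x4 = t['miles'] * 4:
   day driver  miles  miles_x4
2  Mon    Gus      2         8
3  Wed    Fay     25       100
sort by miles_x4:
   day driver  miles  miles_x4
2  Mon    Gus      2         8
3  Wed    Fay     25       100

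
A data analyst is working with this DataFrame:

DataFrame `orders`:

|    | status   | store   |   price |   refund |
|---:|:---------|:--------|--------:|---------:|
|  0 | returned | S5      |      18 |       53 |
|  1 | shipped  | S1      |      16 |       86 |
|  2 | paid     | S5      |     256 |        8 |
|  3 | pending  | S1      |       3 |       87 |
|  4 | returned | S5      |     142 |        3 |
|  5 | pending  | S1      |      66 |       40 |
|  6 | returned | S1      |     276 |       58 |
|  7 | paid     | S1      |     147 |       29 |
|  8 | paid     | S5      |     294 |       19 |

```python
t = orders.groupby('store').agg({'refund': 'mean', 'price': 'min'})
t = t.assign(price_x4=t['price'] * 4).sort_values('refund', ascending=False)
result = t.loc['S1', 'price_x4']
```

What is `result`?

group by store: mean(refund), min(price):
       refund  price
store               
S1      60.00      3
S5      20.75     18
add column price_x4 = t['price'] * 4:
       refund  price  price_x4
store                         
S1      60.00      3        12
S5      20.75     18        72
sort by refund descending:
       refund  price  price_x4
store                         
S1      60.00      3        12
S5      20.75     18        72
The value at row 'S1', column 'price_x4' is 12.

12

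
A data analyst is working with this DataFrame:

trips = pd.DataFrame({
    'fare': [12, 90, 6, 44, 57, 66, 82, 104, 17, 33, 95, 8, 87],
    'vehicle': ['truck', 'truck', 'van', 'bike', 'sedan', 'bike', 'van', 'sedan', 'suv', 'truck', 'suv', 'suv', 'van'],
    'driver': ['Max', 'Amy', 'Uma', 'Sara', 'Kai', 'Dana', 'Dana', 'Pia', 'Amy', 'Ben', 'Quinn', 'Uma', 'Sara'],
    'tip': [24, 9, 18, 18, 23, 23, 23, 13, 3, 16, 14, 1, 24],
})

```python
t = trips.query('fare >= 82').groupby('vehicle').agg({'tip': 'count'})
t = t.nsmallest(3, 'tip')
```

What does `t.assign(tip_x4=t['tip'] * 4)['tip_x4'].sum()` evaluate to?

12

filter rows where fare >= 82:
    fare vehicle driver  tip
1     90   truck    Amy    9
6     82     van   Dana   23
7    104   sedan    Pia   13
10    95     suv  Quinn   14
12    87     van   Sara   24
group by vehicle, count of tip:
         tip
vehicle     
sedan      1
suv        1
truck      1
van        2
take 3 rows with smallest tip:
         tip
vehicle     
sedan      1
suv        1
truck      1
add column tip_x4 = t['tip'] * 4:
         tip  tip_x4
vehicle             
sedan      1       4
suv        1       4
truck      1       4
Then the sum of column 'tip_x4': 12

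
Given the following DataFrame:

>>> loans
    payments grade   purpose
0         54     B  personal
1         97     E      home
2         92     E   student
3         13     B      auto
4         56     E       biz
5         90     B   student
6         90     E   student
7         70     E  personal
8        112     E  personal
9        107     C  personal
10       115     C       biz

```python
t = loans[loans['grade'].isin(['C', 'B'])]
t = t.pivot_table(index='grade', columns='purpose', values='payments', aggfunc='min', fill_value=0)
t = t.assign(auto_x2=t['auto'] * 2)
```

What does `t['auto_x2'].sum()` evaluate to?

filter rows where grade in ['C', 'B']:
    payments grade   purpose
0         54     B  personal
3         13     B      auto
5         90     B   student
9        107     C  personal
10       115     C       biz
pivot: rows=grade, cols=purpose, min(payments):
purpose  auto  biz  personal  student
grade                                
B          13    0        54       90
C           0  115       107        0
add column auto_x2 = t['auto'] * 2:
purpose  auto  biz  personal  student  auto_x2
grade                                         
B          13    0        54       90       26
C           0  115       107        0        0
Hence 26.

26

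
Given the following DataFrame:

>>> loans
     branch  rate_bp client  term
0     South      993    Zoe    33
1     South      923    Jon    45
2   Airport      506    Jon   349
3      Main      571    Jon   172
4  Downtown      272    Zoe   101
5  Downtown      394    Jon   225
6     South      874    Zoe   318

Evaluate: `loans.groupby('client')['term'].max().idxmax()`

group by client, max of term:
client
Jon    349
Zoe    318
Name: term, dtype: int64
Hence Jon.

Jon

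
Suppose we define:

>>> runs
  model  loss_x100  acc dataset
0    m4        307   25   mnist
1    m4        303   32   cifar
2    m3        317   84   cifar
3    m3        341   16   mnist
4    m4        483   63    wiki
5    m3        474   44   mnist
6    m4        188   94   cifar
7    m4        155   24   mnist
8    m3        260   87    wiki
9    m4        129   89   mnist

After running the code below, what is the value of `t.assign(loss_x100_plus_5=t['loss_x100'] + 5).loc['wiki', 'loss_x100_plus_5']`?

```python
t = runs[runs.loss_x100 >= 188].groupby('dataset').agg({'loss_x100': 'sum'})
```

748

filter rows where loss_x100 >= 188:
  model  loss_x100  acc dataset
0    m4        307   25   mnist
1    m4        303   32   cifar
2    m3        317   84   cifar
3    m3        341   16   mnist
4    m4        483   63    wiki
5    m3        474   44   mnist
6    m4        188   94   cifar
8    m3        260   87    wiki
group by dataset, sum of loss_x100:
         loss_x100
dataset           
cifar          808
mnist         1122
wiki           743
add column loss_x100_plus_5 = t['loss_x100'] + 5:
         loss_x100  loss_x100_plus_5
dataset                             
cifar          808               813
mnist         1122              1127
wiki           743               748
value at row 'wiki', column 'loss_x100_plus_5' → 748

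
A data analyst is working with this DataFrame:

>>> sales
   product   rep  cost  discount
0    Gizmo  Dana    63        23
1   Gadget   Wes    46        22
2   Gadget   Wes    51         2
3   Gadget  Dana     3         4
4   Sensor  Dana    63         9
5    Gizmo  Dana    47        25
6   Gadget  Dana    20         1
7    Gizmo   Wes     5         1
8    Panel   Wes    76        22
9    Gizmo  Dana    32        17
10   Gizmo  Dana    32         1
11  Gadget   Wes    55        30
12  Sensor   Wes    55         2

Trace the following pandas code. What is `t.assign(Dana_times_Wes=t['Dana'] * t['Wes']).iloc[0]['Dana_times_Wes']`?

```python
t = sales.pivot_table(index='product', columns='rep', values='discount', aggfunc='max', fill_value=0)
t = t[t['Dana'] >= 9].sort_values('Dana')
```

18

pivot: rows=product, cols=rep, max(discount):
rep      Dana  Wes
product           
Gadget      4   30
Gizmo      25    1
Panel       0   22
Sensor      9    2
filter rows where Dana >= 9:
rep      Dana  Wes
product           
Gizmo      25    1
Sensor      9    2
sort by Dana:
rep      Dana  Wes
product           
Sensor      9    2
Gizmo      25    1
add column Dana_times_Wes = t['Dana'] * t['Wes']:
rep      Dana  Wes  Dana_times_Wes
product                           
Sensor      9    2              18
Gizmo      25    1              25
Hence 18.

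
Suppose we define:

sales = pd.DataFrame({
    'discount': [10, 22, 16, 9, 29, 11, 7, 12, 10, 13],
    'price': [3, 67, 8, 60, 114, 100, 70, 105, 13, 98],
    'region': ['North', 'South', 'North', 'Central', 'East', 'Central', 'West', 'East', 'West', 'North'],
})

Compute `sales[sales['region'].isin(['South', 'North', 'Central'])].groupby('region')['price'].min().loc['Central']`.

60

filter rows where region in ['South', 'North', 'Central']:
   discount  price   region
0        10      3    North
1        22     67    South
2        16      8    North
3         9     60  Central
5        11    100  Central
9        13     98    North
group by region, min of price:
region
Central    60
North       3
South      67
Name: price, dtype: int64
So loc['Central'] = 60.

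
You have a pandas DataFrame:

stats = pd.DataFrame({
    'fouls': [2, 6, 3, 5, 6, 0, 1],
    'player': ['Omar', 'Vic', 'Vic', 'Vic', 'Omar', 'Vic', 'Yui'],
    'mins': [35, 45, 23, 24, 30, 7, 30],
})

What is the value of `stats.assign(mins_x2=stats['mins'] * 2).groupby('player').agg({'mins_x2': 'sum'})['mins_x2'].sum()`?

add column mins_x2 = stats['mins'] * 2:
   fouls player  mins  mins_x2
0      2   Omar    35       70
1      6    Vic    45       90
2      3    Vic    23       46
3      5    Vic    24       48
4      6   Omar    30       60
5      0    Vic     7       14
6      1    Yui    30       60
group by player, sum of mins_x2:
        mins_x2
player         
Omar        130
Vic         198
Yui          60
Taking the sum of column 'mins_x2' gives 388.

388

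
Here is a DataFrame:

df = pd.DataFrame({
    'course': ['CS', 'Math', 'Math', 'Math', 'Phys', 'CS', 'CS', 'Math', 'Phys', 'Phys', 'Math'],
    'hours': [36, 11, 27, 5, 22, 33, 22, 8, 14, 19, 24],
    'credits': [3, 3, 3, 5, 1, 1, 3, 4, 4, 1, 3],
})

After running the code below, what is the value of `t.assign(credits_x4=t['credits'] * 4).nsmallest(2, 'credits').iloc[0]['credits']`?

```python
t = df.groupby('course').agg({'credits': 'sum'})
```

group by course, sum of credits:
        credits
course         
CS            7
Math         18
Phys          6
add column credits_x4 = t['credits'] * 4:
        credits  credits_x4
course                     
CS            7          28
Math         18          72
Phys          6          24
take 2 rows with smallest credits:
        credits  credits_x4
course                     
Phys          6          24
CS            7          28
Then the value at position 0, column 'credits': 6

6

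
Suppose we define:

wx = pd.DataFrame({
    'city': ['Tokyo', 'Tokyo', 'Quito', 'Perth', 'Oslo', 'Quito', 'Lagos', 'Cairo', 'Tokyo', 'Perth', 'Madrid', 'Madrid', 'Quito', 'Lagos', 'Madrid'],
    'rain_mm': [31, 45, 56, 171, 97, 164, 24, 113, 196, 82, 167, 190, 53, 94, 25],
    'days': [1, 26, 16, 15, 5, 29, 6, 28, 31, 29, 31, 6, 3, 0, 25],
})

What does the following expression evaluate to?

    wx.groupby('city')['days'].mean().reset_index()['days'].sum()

group by city, mean of days:
city
Cairo     28.000000
Lagos      3.000000
Madrid    20.666667
Oslo       5.000000
Perth     22.000000
Quito     16.000000
Tokyo     19.333333
Name: days, dtype: float64
reset_index():
     city       days
0   Cairo  28.000000
1   Lagos   3.000000
2  Madrid  20.666667
3    Oslo   5.000000
4   Perth  22.000000
5   Quito  16.000000
6   Tokyo  19.333333
Reading off the sum of column 'days', we get 114.0.

114.0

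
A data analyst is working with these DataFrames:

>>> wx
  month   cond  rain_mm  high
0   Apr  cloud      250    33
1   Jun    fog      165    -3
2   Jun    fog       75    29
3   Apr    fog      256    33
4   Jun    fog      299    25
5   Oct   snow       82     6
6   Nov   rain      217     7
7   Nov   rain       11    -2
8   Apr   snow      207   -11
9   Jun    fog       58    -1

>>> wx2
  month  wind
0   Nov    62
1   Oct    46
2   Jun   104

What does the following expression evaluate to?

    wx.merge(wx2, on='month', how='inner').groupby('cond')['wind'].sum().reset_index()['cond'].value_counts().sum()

3

merge on 'month' (how='inner') → 7 rows:
  month  cond  rain_mm  high  wind
0   Jun   fog      165    -3   104
1   Jun   fog       75    29   104
2   Jun   fog      299    25   104
3   Oct  snow       82     6    46
4   Nov  rain      217     7    62
5   Nov  rain       11    -2    62
6   Jun   fog       58    -1   104
group by cond, sum of wind:
cond
fog     416
rain    124
snow     46
Name: wind, dtype: int64
reset_index():
   cond  wind
0   fog   416
1  rain   124
2  snow    46
value_counts of cond:
cond
fog     1
rain    1
snow    1
Name: count, dtype: int64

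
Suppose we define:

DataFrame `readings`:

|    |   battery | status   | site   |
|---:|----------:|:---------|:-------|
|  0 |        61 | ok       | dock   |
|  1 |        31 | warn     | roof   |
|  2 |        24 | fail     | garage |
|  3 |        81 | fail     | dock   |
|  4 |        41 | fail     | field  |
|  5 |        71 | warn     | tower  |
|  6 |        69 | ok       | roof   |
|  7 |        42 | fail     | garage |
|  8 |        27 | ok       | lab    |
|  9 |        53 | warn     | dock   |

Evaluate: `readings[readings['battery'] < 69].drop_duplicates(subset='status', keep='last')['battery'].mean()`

40.6666666667

filter rows where battery < 69:
   battery status    site
0       61     ok    dock
1       31   warn    roof
2       24   fail  garage
4       41   fail   field
7       42   fail  garage
8       27     ok     lab
9       53   warn    dock
drop duplicate status (keep=last):
   battery status    site
7       42   fail  garage
8       27     ok     lab
9       53   warn    dock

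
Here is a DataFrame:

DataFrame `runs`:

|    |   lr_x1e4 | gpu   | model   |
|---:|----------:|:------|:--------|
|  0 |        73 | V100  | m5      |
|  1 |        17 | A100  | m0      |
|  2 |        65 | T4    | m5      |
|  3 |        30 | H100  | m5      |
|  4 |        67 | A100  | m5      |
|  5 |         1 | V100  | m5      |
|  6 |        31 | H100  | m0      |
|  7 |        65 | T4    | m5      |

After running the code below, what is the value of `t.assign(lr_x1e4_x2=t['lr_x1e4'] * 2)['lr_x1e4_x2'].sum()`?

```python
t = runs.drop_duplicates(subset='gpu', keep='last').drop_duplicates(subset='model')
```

196

drop duplicate gpu (keep=last):
   lr_x1e4   gpu model
4       67  A100    m5
5        1  V100    m5
6       31  H100    m0
7       65    T4    m5
drop duplicate model (keep=first):
   lr_x1e4   gpu model
4       67  A100    m5
6       31  H100    m0
add column lr_x1e4_x2 = t['lr_x1e4'] * 2:
   lr_x1e4   gpu model  lr_x1e4_x2
4       67  A100    m5         134
6       31  H100    m0          62
So sum() = 196.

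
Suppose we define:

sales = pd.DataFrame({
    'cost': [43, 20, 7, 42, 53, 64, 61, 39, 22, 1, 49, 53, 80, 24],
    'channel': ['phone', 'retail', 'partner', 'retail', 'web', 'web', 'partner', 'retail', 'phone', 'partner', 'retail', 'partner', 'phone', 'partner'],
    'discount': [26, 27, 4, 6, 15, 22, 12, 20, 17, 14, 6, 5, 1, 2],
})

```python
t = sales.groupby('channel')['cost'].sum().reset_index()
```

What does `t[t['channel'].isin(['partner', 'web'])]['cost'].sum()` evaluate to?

263

group by channel, sum of cost:
channel
partner    146
phone      145
retail     150
web        117
Name: cost, dtype: int64
reset_index():
   channel  cost
0  partner   146
1    phone   145
2   retail   150
3      web   117
filter rows where channel in ['partner', 'web']:
   channel  cost
0  partner   146
3      web   117
sum of column 'cost' → 263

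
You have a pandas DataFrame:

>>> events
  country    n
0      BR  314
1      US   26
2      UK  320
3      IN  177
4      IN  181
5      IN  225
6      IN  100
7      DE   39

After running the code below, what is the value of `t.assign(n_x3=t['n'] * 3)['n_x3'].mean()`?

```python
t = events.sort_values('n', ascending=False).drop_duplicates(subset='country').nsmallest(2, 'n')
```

97.5

sort by n descending:
  country    n
2      UK  320
0      BR  314
5      IN  225
4      IN  181
3      IN  177
6      IN  100
7      DE   39
1      US   26
drop duplicate country (keep=first):
  country    n
2      UK  320
0      BR  314
5      IN  225
7      DE   39
1      US   26
take 2 rows with smallest n:
  country   n
1      US  26
7      DE  39
add column n_x3 = t['n'] * 3:
  country   n  n_x3
1      US  26    78
7      DE  39   117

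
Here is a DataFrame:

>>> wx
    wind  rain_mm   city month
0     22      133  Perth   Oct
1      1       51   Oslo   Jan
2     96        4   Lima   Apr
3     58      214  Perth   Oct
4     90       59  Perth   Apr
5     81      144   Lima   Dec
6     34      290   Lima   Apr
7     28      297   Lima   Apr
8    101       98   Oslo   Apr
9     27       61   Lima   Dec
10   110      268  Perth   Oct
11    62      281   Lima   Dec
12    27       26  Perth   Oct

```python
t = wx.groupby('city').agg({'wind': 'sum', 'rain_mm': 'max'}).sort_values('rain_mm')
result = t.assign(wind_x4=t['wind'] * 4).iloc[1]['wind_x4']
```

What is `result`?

group by city: sum(wind), max(rain_mm):
       wind  rain_mm
city                
Lima    328      297
Oslo    102       98
Perth   307      268
sort by rain_mm:
       wind  rain_mm
city                
Oslo    102       98
Perth   307      268
Lima    328      297
add column wind_x4 = t['wind'] * 4:
       wind  rain_mm  wind_x4
city                         
Oslo    102       98      408
Perth   307      268     1228
Lima    328      297     1312
The value at position 1, column 'wind_x4' is 1228.

1228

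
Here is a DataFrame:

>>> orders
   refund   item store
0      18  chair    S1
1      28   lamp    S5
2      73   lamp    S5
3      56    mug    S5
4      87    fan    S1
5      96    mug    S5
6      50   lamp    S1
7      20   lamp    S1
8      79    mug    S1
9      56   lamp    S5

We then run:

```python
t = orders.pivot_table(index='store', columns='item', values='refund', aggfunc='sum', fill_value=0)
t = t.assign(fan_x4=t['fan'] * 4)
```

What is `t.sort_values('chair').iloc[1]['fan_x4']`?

pivot: rows=store, cols=item, sum(refund):
item   chair  fan  lamp  mug
store                       
S1        18   87    70   79
S5         0    0   157  152
add column fan_x4 = t['fan'] * 4:
item   chair  fan  lamp  mug  fan_x4
store                               
S1        18   87    70   79     348
S5         0    0   157  152       0
sort by chair:
item   chair  fan  lamp  mug  fan_x4
store                               
S5         0    0   157  152       0
S1        18   87    70   79     348
Finally, value at position 1, column 'fan_x4' = 348.

348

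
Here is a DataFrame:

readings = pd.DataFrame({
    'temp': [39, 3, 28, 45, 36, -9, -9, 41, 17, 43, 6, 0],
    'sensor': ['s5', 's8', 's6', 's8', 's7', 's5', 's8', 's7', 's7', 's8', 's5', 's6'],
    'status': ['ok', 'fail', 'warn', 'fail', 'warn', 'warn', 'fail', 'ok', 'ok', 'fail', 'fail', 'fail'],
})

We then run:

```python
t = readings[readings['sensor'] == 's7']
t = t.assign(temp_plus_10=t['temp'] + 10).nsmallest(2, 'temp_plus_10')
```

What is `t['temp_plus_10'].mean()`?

36.5

filter rows where sensor == 's7':
   temp sensor status
4    36     s7   warn
7    41     s7     ok
8    17     s7     ok
add column temp_plus_10 = t['temp'] + 10:
   temp sensor status  temp_plus_10
4    36     s7   warn            46
7    41     s7     ok            51
8    17     s7     ok            27
take 2 rows with smallest temp_plus_10:
   temp sensor status  temp_plus_10
8    17     s7     ok            27
4    36     s7   warn            46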